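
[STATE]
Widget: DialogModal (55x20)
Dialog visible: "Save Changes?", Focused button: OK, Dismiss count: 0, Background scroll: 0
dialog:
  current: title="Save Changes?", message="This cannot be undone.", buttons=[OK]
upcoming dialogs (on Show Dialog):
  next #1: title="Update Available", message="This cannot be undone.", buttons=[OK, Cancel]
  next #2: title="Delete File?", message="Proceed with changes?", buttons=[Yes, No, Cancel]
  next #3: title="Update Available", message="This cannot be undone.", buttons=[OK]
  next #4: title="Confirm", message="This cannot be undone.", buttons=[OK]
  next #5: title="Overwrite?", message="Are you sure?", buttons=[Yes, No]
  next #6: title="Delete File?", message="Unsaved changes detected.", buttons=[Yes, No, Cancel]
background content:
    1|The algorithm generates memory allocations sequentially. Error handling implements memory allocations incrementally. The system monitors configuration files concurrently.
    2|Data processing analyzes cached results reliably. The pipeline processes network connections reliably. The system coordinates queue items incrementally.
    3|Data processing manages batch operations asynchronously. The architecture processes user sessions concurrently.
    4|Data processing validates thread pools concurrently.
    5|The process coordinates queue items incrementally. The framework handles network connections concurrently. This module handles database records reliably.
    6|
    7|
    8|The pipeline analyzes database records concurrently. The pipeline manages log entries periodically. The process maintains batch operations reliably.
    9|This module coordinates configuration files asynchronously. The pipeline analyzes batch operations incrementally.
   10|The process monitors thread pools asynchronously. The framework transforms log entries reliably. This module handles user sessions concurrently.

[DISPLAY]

The algorithm generates memory allocations sequentially
Data processing analyzes cached results reliably. The p
Data processing manages batch operations asynchronously
Data processing validates thread pools concurrently.   
The process coordinates queue items incrementally. The 
                                                       
                                                       
The pipeline a┌────────────────────────┐oncurrently. Th
This module co│     Save Changes?      │les asynchronou
The process mo│ This cannot be undone. │ronously. The f
              │          [OK]          │               
              └────────────────────────┘               
                                                       
                                                       
                                                       
                                                       
                                                       
                                                       
                                                       
                                                       


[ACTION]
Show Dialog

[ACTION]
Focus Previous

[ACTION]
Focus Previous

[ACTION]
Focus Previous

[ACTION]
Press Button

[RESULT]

The algorithm generates memory allocations sequentially
Data processing analyzes cached results reliably. The p
Data processing manages batch operations asynchronously
Data processing validates thread pools concurrently.   
The process coordinates queue items incrementally. The 
                                                       
                                                       
The pipeline analyzes database records concurrently. Th
This module coordinates configuration files asynchronou
The process monitors thread pools asynchronously. The f
                                                       
                                                       
                                                       
                                                       
                                                       
                                                       
                                                       
                                                       
                                                       
                                                       


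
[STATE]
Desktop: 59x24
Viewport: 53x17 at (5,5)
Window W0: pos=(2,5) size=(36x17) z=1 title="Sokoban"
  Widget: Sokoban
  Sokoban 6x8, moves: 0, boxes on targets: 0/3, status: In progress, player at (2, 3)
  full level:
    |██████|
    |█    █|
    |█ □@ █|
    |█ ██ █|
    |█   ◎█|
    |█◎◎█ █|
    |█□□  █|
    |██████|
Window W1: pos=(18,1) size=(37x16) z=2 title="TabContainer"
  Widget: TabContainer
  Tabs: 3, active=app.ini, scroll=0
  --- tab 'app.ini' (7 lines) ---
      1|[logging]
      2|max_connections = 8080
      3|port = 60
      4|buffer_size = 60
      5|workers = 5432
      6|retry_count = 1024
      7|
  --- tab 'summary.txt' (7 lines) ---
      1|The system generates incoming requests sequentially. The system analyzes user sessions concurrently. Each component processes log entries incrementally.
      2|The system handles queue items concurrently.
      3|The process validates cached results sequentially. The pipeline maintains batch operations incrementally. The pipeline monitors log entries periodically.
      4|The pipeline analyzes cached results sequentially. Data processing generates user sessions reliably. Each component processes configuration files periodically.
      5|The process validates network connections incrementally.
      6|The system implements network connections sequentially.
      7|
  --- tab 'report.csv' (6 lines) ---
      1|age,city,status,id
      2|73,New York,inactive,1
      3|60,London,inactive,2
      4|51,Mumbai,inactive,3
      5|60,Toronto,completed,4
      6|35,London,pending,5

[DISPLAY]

━━━━━━━━━━━━━┃───────────────────────────────────┃   
okoban       ┃[logging]                          ┃   
─────────────┃max_connections = 8080             ┃   
████         ┃port = 60                          ┃   
   █         ┃buffer_size = 60                   ┃   
□@ █         ┃workers = 5432                     ┃   
██ █         ┃retry_count = 1024                 ┃   
  ◎█         ┃                                   ┃   
◎█ █         ┃                                   ┃   
□  █         ┃                                   ┃   
████         ┃                                   ┃   
ves: 0  0/3  ┗━━━━━━━━━━━━━━━━━━━━━━━━━━━━━━━━━━━┛   
                                ┃                    
                                ┃                    
                                ┃                    
                                ┃                    
━━━━━━━━━━━━━━━━━━━━━━━━━━━━━━━━┛                    


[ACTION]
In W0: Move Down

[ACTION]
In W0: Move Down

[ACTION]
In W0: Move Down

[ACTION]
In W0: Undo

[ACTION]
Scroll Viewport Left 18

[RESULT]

  ┏━━━━━━━━━━━━━━━┃──────────────────────────────────
  ┃ Sokoban       ┃[logging]                         
  ┠───────────────┃max_connections = 8080            
  ┃██████         ┃port = 60                         
  ┃█    █         ┃buffer_size = 60                  
  ┃█ □@ █         ┃workers = 5432                    
  ┃█ ██ █         ┃retry_count = 1024                
  ┃█   ◎█         ┃                                  
  ┃█◎◎█ █         ┃                                  
  ┃█□□  █         ┃                                  
  ┃██████         ┃                                  
  ┃Moves: 0  0/3  ┗━━━━━━━━━━━━━━━━━━━━━━━━━━━━━━━━━━
  ┃                                  ┃               
  ┃                                  ┃               
  ┃                                  ┃               
  ┃                                  ┃               
  ┗━━━━━━━━━━━━━━━━━━━━━━━━━━━━━━━━━━┛               


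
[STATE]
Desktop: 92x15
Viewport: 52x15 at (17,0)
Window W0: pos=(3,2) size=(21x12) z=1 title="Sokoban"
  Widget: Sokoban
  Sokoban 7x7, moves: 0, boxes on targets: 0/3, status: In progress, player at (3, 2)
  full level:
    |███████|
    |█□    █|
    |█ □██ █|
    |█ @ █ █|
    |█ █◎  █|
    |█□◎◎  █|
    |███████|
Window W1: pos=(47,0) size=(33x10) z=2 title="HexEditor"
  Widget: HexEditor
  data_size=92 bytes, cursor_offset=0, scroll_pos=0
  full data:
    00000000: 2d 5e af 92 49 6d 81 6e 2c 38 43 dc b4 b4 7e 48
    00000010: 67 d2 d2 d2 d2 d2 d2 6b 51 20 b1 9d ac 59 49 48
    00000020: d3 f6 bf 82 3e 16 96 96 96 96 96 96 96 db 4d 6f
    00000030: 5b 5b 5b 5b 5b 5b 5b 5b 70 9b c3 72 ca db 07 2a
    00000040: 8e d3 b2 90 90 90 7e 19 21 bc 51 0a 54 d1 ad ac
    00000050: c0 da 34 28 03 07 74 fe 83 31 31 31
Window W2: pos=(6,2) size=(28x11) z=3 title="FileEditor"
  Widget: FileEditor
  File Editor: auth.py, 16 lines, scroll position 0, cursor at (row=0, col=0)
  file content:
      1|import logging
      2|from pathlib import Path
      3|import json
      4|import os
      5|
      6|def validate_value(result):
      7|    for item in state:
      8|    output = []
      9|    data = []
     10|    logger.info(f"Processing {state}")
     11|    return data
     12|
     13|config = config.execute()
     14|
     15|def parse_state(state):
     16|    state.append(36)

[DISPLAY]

                              ┏━━━━━━━━━━━━━━━━━━━━━
                              ┃ HexEditor           
━━━━━━━━━━━━━━━━┓             ┠─────────────────────
r               ┃             ┃00000000  2D 5e af 92
────────────────┨             ┃00000010  67 d2 d2 d2
ging           ▲┃             ┃00000020  d3 f6 bf 82
ib import Path █┃             ┃00000030  5b 5b 5b 5b
n              ░┃             ┃00000040  8e d3 b2 90
               ░┃             ┃00000050  c0 da 34 28
               ░┃             ┗━━━━━━━━━━━━━━━━━━━━━
te_value(result░┃                                   
em in state:   ▼┃                                   
━━━━━━━━━━━━━━━━┛                                   
━━━━━━┛                                             
                                                    


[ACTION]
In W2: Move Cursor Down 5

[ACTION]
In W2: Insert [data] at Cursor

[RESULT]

                              ┏━━━━━━━━━━━━━━━━━━━━━
                              ┃ HexEditor           
━━━━━━━━━━━━━━━━┓             ┠─────────────────────
r               ┃             ┃00000000  2D 5e af 92
────────────────┨             ┃00000010  67 d2 d2 d2
ging           ▲┃             ┃00000020  d3 f6 bf 82
ib import Path █┃             ┃00000030  5b 5b 5b 5b
n              ░┃             ┃00000040  8e d3 b2 90
               ░┃             ┃00000050  c0 da 34 28
               ░┃             ┗━━━━━━━━━━━━━━━━━━━━━
lidate_value(re░┃                                   
em in state:   ▼┃                                   
━━━━━━━━━━━━━━━━┛                                   
━━━━━━┛                                             
                                                    


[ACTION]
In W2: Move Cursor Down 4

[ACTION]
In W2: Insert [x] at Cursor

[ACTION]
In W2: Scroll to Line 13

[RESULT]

                              ┏━━━━━━━━━━━━━━━━━━━━━
                              ┃ HexEditor           
━━━━━━━━━━━━━━━━┓             ┠─────────────────────
r               ┃             ┃00000000  2D 5e af 92
────────────────┨             ┃00000010  67 d2 d2 d2
r.info(f"Proces▲┃             ┃00000020  d3 f6 bf 82
 data          ░┃             ┃00000030  5b 5b 5b 5b
               ░┃             ┃00000040  8e d3 b2 90
onfig.execute()░┃             ┃00000050  c0 da 34 28
               ░┃             ┗━━━━━━━━━━━━━━━━━━━━━
state(state):  █┃                                   
append(36)     ▼┃                                   
━━━━━━━━━━━━━━━━┛                                   
━━━━━━┛                                             
                                                    


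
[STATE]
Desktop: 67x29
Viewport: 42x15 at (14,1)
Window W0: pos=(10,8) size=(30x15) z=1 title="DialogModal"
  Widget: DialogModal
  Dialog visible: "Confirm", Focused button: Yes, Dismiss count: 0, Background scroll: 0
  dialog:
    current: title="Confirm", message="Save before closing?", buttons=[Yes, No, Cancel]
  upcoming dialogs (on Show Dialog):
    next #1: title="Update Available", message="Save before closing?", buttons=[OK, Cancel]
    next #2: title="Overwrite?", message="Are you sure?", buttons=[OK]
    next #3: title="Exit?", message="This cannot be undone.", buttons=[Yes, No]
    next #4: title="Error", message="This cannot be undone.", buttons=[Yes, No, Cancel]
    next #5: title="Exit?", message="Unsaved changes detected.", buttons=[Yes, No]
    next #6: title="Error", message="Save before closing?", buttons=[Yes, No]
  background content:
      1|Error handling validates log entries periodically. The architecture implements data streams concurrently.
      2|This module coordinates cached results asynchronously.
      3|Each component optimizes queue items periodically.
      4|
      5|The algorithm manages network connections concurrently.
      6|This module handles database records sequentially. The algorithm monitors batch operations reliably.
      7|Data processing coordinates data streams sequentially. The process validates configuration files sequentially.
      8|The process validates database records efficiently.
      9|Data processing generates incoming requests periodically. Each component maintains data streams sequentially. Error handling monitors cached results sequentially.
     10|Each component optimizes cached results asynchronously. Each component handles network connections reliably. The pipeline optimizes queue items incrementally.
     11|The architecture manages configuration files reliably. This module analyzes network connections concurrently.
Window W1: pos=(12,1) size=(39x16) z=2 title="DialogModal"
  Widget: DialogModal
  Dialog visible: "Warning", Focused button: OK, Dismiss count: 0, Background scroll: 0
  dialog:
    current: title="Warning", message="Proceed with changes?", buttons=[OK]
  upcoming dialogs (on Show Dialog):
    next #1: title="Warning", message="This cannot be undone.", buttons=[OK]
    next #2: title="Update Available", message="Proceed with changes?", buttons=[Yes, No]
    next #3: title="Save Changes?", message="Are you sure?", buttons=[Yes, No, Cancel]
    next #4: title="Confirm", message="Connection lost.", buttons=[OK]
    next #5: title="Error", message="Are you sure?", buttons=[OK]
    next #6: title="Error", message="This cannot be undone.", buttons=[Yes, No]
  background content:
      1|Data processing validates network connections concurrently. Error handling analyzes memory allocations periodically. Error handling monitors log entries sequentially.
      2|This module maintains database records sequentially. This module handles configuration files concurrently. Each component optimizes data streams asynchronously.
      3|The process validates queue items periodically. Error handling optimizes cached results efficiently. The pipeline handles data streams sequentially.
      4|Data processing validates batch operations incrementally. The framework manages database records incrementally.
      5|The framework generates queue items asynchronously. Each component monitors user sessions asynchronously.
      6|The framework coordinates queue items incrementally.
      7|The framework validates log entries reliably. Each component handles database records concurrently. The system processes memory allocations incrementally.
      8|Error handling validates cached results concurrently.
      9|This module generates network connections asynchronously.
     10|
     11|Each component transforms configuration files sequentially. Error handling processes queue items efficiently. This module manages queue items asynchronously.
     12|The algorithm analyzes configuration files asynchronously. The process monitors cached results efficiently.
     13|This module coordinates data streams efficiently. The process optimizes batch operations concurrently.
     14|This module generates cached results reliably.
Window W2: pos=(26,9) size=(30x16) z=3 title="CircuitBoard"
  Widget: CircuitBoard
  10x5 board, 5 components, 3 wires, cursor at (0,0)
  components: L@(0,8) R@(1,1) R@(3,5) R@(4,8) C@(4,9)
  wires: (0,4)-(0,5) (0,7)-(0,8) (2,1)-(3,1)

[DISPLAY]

━━━━━━━━━━━━━━━━━━━━━━━━━━━━━━━━━━━━┓     
DialogModal                         ┃     
────────────────────────────────────┨     
ata processing validates network con┃     
his module maintains database record┃     
he process validates queue items per┃     
ata p┌───────────────────────┐ opera┃     
he fr│        Warning        │tems a┃     
he fr│ Proce┏━━━━━━━━━━━━━━━━━━━━━━━━━━━━┓
he fr│      ┃ CircuitBoard               ┃
rror └──────┠────────────────────────────┨
his module g┃   0 1 2 3 4 5 6 7 8 9      ┃
            ┃0  [.]              · ─ ·   ┃
ach componen┃                            ┃
he algorithm┃1       R                   ┃


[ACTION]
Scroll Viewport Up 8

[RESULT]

                                          
━━━━━━━━━━━━━━━━━━━━━━━━━━━━━━━━━━━━┓     
DialogModal                         ┃     
────────────────────────────────────┨     
ata processing validates network con┃     
his module maintains database record┃     
he process validates queue items per┃     
ata p┌───────────────────────┐ opera┃     
he fr│        Warning        │tems a┃     
he fr│ Proce┏━━━━━━━━━━━━━━━━━━━━━━━━━━━━┓
he fr│      ┃ CircuitBoard               ┃
rror └──────┠────────────────────────────┨
his module g┃   0 1 2 3 4 5 6 7 8 9      ┃
            ┃0  [.]              · ─ ·   ┃
ach componen┃                            ┃


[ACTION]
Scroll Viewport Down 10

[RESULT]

he fr│      ┃ CircuitBoard               ┃
rror └──────┠────────────────────────────┨
his module g┃   0 1 2 3 4 5 6 7 8 9      ┃
            ┃0  [.]              · ─ ·   ┃
ach componen┃                            ┃
he algorithm┃1       R                   ┃
━━━━━━━━━━━━┃                            ┃
 [Yes]  No  ┃2       ·                   ┃
────────────┃        │                   ┃
a processing┃3       ·               R   ┃
h component ┃                            ┃
 architectur┃4                           ┃
━━━━━━━━━━━━┃Cursor: (0,0)               ┃
            ┃                            ┃
            ┗━━━━━━━━━━━━━━━━━━━━━━━━━━━━┛


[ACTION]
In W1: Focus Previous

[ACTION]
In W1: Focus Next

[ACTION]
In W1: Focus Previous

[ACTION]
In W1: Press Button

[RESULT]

he framework┃ CircuitBoard               ┃
rror handlin┠────────────────────────────┨
his module g┃   0 1 2 3 4 5 6 7 8 9      ┃
            ┃0  [.]              · ─ ·   ┃
ach componen┃                            ┃
he algorithm┃1       R                   ┃
━━━━━━━━━━━━┃                            ┃
 [Yes]  No  ┃2       ·                   ┃
────────────┃        │                   ┃
a processing┃3       ·               R   ┃
h component ┃                            ┃
 architectur┃4                           ┃
━━━━━━━━━━━━┃Cursor: (0,0)               ┃
            ┃                            ┃
            ┗━━━━━━━━━━━━━━━━━━━━━━━━━━━━┛


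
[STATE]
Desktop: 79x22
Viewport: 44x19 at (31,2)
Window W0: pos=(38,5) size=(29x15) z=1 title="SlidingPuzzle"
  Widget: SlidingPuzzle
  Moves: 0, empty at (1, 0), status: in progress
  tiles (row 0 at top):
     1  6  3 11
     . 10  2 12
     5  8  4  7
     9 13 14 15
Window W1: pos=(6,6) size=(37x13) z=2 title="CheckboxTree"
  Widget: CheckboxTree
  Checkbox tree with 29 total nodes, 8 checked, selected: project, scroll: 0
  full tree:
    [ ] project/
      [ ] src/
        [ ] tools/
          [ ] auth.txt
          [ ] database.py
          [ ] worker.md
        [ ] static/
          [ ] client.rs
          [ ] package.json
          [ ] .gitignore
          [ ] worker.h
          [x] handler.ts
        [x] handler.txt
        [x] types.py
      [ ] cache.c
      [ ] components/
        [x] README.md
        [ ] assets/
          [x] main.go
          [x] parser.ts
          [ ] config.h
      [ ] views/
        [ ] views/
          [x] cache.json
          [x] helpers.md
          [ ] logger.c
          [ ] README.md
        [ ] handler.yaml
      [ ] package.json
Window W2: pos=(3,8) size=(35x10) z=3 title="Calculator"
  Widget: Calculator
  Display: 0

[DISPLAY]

                                            
                                            
                                            
       ┏━━━━━━━━━━━━━━━━━━━━━━━━━━━┓        
━━━━━━━━━━━┓dingPuzzle             ┃        
           ┃───────────────────────┨        
━━━━━━┓────┨─┬────┬────┬────┐      ┃        
      ┃    ┃ │  6 │  3 │ 11 │      ┃        
──────┨    ┃─┼────┼────┼────┤      ┃        
     0┃    ┃ │ 10 │  2 │ 12 │      ┃        
      ┃    ┃─┼────┼────┼────┤      ┃        
      ┃    ┃ │  8 │  4 │  7 │      ┃        
      ┃    ┃─┼────┼────┼────┤      ┃        
      ┃    ┃ │ 13 │ 14 │ 15 │      ┃        
      ┃    ┃─┴────┴────┴────┘      ┃        
━━━━━━┛    ┃s: 0                   ┃        
━━━━━━━━━━━┛                       ┃        
       ┗━━━━━━━━━━━━━━━━━━━━━━━━━━━┛        
                                            


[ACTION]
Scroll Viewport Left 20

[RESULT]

                                            
                                            
                                            
                           ┏━━━━━━━━━━━━━━━━
━━━━━━━━━━━━━━━━━━━━━━━━━━━━━━━┓dingPuzzle  
ckboxTree                      ┃────────────
━━━━━━━━━━━━━━━━━━━━━━━━━━┓────┨─┬────┬────┬
ator                      ┃    ┃ │  6 │  3 │
──────────────────────────┨    ┃─┼────┼────┼
                         0┃    ┃ │ 10 │  2 │
─┬───┬───┐                ┃    ┃─┼────┼────┼
 │ 9 │ ÷ │                ┃    ┃ │  8 │  4 │
─┼───┼───┤                ┃    ┃─┼────┼────┼
 │ 6 │ × │                ┃    ┃ │ 13 │ 14 │
─┴───┴───┘                ┃    ┃─┴────┴────┴
━━━━━━━━━━━━━━━━━━━━━━━━━━┛    ┃s: 0        
━━━━━━━━━━━━━━━━━━━━━━━━━━━━━━━┛            
                           ┗━━━━━━━━━━━━━━━━
                                            


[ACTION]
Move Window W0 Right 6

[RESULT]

                                            
                                            
                                            
                                 ┏━━━━━━━━━━
━━━━━━━━━━━━━━━━━━━━━━━━━━━━━━━┓ ┃ SlidingPu
ckboxTree                      ┃ ┠──────────
━━━━━━━━━━━━━━━━━━━━━━━━━━┓────┨ ┃┌────┬────
ator                      ┃    ┃ ┃│  1 │  6 
──────────────────────────┨    ┃ ┃├────┼────
                         0┃    ┃ ┃│    │ 10 
─┬───┬───┐                ┃    ┃ ┃├────┼────
 │ 9 │ ÷ │                ┃    ┃ ┃│  5 │  8 
─┼───┼───┤                ┃    ┃ ┃├────┼────
 │ 6 │ × │                ┃    ┃ ┃│  9 │ 13 
─┴───┴───┘                ┃    ┃ ┃└────┴────
━━━━━━━━━━━━━━━━━━━━━━━━━━┛    ┃ ┃Moves: 0  
━━━━━━━━━━━━━━━━━━━━━━━━━━━━━━━┛ ┃          
                                 ┗━━━━━━━━━━
                                            


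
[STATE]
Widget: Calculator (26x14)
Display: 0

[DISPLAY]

                         0
┌───┬───┬───┬───┐         
│ 7 │ 8 │ 9 │ ÷ │         
├───┼───┼───┼───┤         
│ 4 │ 5 │ 6 │ × │         
├───┼───┼───┼───┤         
│ 1 │ 2 │ 3 │ - │         
├───┼───┼───┼───┤         
│ 0 │ . │ = │ + │         
├───┼───┼───┼───┤         
│ C │ MC│ MR│ M+│         
└───┴───┴───┴───┘         
                          
                          


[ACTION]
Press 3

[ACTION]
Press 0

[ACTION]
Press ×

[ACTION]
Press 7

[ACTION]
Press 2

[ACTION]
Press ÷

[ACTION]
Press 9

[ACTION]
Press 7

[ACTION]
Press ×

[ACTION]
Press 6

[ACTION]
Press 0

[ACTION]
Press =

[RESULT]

               1336.082474
┌───┬───┬───┬───┐         
│ 7 │ 8 │ 9 │ ÷ │         
├───┼───┼───┼───┤         
│ 4 │ 5 │ 6 │ × │         
├───┼───┼───┼───┤         
│ 1 │ 2 │ 3 │ - │         
├───┼───┼───┼───┤         
│ 0 │ . │ = │ + │         
├───┼───┼───┼───┤         
│ C │ MC│ MR│ M+│         
└───┴───┴───┴───┘         
                          
                          


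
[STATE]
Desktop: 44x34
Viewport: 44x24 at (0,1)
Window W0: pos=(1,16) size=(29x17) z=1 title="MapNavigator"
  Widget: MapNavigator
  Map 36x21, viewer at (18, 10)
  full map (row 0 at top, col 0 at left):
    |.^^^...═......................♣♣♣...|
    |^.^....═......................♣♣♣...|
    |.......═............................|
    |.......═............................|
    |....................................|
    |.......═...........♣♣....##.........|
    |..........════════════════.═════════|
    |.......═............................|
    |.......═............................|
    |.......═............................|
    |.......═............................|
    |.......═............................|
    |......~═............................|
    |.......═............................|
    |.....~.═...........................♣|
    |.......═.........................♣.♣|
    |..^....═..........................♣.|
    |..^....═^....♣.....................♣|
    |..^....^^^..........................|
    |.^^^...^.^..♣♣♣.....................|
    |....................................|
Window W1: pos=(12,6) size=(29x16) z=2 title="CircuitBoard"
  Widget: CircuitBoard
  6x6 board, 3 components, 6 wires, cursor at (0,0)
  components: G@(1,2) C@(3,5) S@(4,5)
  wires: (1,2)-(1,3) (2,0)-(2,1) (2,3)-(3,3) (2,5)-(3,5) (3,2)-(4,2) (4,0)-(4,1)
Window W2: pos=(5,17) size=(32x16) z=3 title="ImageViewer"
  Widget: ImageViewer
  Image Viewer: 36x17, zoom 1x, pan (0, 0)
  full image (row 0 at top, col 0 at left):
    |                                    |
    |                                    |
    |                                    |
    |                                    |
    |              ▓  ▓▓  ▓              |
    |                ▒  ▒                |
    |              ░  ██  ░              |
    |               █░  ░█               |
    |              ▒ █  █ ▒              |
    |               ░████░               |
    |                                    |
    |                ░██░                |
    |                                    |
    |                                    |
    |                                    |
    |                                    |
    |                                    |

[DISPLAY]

                                            
                                            
                                            
                                            
                                            
            ┏━━━━━━━━━━━━━━━━━━━━━━━━━━━┓   
            ┃ CircuitBoard              ┃   
            ┠───────────────────────────┨   
            ┃   0 1 2 3 4 5             ┃   
            ┃0  [.]                     ┃   
            ┃                           ┃   
            ┃1           G ─ ·          ┃   
            ┃                           ┃   
            ┃2   · ─ ·       ·       ·  ┃   
            ┃                │       │  ┃   
 ┏━━━━━━━━━━┃3           ·   ·       C  ┃   
 ┃ Ma┏━━━━━━━━━━━━━━━━━━━━━━━━━━━━━━┓   ┃   
 ┠───┃ ImageViewer                  ┃S  ┃   
 ┃...┠──────────────────────────────┨   ┃   
 ┃..═┃                              ┃   ┃   
 ┃...┃                              ┃━━━┛   
 ┃..═┃                              ┃       
 ┃..═┃                              ┃       
 ┃..═┃              ▓  ▓▓  ▓        ┃       


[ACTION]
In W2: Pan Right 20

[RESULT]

                                            
                                            
                                            
                                            
                                            
            ┏━━━━━━━━━━━━━━━━━━━━━━━━━━━┓   
            ┃ CircuitBoard              ┃   
            ┠───────────────────────────┨   
            ┃   0 1 2 3 4 5             ┃   
            ┃0  [.]                     ┃   
            ┃                           ┃   
            ┃1           G ─ ·          ┃   
            ┃                           ┃   
            ┃2   · ─ ·       ·       ·  ┃   
            ┃                │       │  ┃   
 ┏━━━━━━━━━━┃3           ·   ·       C  ┃   
 ┃ Ma┏━━━━━━━━━━━━━━━━━━━━━━━━━━━━━━┓   ┃   
 ┠───┃ ImageViewer                  ┃S  ┃   
 ┃...┠──────────────────────────────┨   ┃   
 ┃..═┃                              ┃   ┃   
 ┃...┃                              ┃━━━┛   
 ┃..═┃                              ┃       
 ┃..═┃                              ┃       
 ┃..═┃ ▓                            ┃       


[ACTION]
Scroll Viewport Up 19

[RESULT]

                                            
                                            
                                            
                                            
                                            
                                            
            ┏━━━━━━━━━━━━━━━━━━━━━━━━━━━┓   
            ┃ CircuitBoard              ┃   
            ┠───────────────────────────┨   
            ┃   0 1 2 3 4 5             ┃   
            ┃0  [.]                     ┃   
            ┃                           ┃   
            ┃1           G ─ ·          ┃   
            ┃                           ┃   
            ┃2   · ─ ·       ·       ·  ┃   
            ┃                │       │  ┃   
 ┏━━━━━━━━━━┃3           ·   ·       C  ┃   
 ┃ Ma┏━━━━━━━━━━━━━━━━━━━━━━━━━━━━━━┓   ┃   
 ┠───┃ ImageViewer                  ┃S  ┃   
 ┃...┠──────────────────────────────┨   ┃   
 ┃..═┃                              ┃   ┃   
 ┃...┃                              ┃━━━┛   
 ┃..═┃                              ┃       
 ┃..═┃                              ┃       


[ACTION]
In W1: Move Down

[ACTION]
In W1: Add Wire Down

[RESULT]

                                            
                                            
                                            
                                            
                                            
                                            
            ┏━━━━━━━━━━━━━━━━━━━━━━━━━━━┓   
            ┃ CircuitBoard              ┃   
            ┠───────────────────────────┨   
            ┃   0 1 2 3 4 5             ┃   
            ┃0                          ┃   
            ┃                           ┃   
            ┃1  [.]      G ─ ·          ┃   
            ┃    │                      ┃   
            ┃2   · ─ ·       ·       ·  ┃   
            ┃                │       │  ┃   
 ┏━━━━━━━━━━┃3           ·   ·       C  ┃   
 ┃ Ma┏━━━━━━━━━━━━━━━━━━━━━━━━━━━━━━┓   ┃   
 ┠───┃ ImageViewer                  ┃S  ┃   
 ┃...┠──────────────────────────────┨   ┃   
 ┃..═┃                              ┃   ┃   
 ┃...┃                              ┃━━━┛   
 ┃..═┃                              ┃       
 ┃..═┃                              ┃       


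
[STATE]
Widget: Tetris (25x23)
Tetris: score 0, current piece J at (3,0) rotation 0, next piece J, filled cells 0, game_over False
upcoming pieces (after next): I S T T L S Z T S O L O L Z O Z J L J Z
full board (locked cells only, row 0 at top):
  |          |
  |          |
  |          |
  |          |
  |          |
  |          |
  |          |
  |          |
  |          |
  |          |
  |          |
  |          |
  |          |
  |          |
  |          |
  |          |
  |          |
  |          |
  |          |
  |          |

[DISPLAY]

   █      │Next:         
   ███    │█             
          │███           
          │              
          │              
          │              
          │Score:        
          │0             
          │              
          │              
          │              
          │              
          │              
          │              
          │              
          │              
          │              
          │              
          │              
          │              
          │              
          │              
          │              


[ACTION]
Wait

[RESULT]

          │Next:         
   █      │█             
   ███    │███           
          │              
          │              
          │              
          │Score:        
          │0             
          │              
          │              
          │              
          │              
          │              
          │              
          │              
          │              
          │              
          │              
          │              
          │              
          │              
          │              
          │              


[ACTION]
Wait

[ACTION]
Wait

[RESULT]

          │Next:         
          │█             
          │███           
   █      │              
   ███    │              
          │              
          │Score:        
          │0             
          │              
          │              
          │              
          │              
          │              
          │              
          │              
          │              
          │              
          │              
          │              
          │              
          │              
          │              
          │              


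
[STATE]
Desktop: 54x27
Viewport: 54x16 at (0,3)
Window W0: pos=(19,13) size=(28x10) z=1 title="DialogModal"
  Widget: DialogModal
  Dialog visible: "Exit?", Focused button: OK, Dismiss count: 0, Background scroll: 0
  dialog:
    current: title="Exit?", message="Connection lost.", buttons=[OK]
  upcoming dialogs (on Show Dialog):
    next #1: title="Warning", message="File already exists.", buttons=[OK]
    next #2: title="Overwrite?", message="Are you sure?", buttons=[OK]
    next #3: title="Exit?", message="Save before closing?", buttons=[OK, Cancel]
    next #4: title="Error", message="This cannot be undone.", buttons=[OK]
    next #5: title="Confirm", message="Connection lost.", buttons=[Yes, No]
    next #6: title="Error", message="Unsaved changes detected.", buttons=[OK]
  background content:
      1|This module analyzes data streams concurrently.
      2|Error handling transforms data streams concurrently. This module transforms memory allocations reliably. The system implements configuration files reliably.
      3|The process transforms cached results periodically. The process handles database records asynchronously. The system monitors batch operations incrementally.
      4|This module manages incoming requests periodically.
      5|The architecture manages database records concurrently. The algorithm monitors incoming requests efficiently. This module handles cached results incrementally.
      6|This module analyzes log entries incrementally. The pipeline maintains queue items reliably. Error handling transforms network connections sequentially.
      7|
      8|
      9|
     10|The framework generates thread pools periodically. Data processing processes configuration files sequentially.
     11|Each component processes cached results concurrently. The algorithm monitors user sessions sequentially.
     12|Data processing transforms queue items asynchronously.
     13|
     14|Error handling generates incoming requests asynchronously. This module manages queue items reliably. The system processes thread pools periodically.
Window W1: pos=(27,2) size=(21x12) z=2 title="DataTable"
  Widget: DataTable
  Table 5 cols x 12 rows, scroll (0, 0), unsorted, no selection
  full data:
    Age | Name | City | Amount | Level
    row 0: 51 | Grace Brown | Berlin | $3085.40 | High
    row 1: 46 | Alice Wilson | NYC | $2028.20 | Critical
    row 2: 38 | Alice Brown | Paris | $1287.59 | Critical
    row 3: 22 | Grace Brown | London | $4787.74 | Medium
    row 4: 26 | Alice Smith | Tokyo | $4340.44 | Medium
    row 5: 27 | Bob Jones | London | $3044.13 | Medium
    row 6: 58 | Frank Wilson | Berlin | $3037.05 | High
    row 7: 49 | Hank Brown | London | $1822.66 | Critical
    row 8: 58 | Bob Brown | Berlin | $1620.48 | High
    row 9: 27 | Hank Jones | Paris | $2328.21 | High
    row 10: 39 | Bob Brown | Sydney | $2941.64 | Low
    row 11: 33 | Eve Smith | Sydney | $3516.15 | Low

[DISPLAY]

                           ┃ DataTable         ┃      
                           ┠───────────────────┨      
                           ┃Age│Name        │Ci┃      
                           ┃───┼────────────┼──┃      
                           ┃51 │Grace Brown │Be┃      
                           ┃46 │Alice Wilson│NY┃      
                           ┃38 │Alice Brown │Pa┃      
                           ┃22 │Grace Brown │Lo┃      
                           ┃26 │Alice Smith │To┃      
                           ┃27 │Bob Jones   │Lo┃      
                   ┏━━━━━━━┗━━━━━━━━━━━━━━━━━━━┛      
                   ┃ DialogModal              ┃       
                   ┠──────────────────────────┨       
                   ┃Thi┌──────────────────┐ta ┃       
                   ┃Err│      Exit?       │ms ┃       
                   ┃The│ Connection lost. │cac┃       


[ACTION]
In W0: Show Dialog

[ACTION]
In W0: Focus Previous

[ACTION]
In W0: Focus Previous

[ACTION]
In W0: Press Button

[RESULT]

                           ┃ DataTable         ┃      
                           ┠───────────────────┨      
                           ┃Age│Name        │Ci┃      
                           ┃───┼────────────┼──┃      
                           ┃51 │Grace Brown │Be┃      
                           ┃46 │Alice Wilson│NY┃      
                           ┃38 │Alice Brown │Pa┃      
                           ┃22 │Grace Brown │Lo┃      
                           ┃26 │Alice Smith │To┃      
                           ┃27 │Bob Jones   │Lo┃      
                   ┏━━━━━━━┗━━━━━━━━━━━━━━━━━━━┛      
                   ┃ DialogModal              ┃       
                   ┠──────────────────────────┨       
                   ┃This module analyzes data ┃       
                   ┃Error handling transforms ┃       
                   ┃The process transforms cac┃       
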